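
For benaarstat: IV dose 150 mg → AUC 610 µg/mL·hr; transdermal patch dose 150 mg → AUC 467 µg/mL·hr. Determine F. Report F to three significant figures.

F = (AUC_ev / D_ev) / (AUC_iv / D_iv)
  = (467/150) / (610/150)
  = 3.11333 / 4.06667 = 0.7656

F = 0.766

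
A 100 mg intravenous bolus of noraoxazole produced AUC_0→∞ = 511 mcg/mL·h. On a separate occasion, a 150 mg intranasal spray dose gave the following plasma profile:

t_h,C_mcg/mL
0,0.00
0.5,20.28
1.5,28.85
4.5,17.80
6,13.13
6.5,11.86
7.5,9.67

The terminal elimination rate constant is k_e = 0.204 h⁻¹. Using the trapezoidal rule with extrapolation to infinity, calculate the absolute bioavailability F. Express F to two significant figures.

Trapezoidal AUC_0→7.5 (intranasal spray):
  [0→0.5]: (0.00+20.28)/2 × 0.5 = 5.07
  [0.5→1.5]: (20.28+28.85)/2 × 1 = 24.565
  [1.5→4.5]: (28.85+17.80)/2 × 3 = 69.975
  [4.5→6]: (17.80+13.13)/2 × 1.5 = 23.1975
  [6→6.5]: (13.13+11.86)/2 × 0.5 = 6.2475
  [6.5→7.5]: (11.86+9.67)/2 × 1 = 10.765
  Sum = 139.82 mcg/mL·h
Tail: C_last/k_e = 9.67/0.204 = 47.402
AUC_0→∞ (intranasal spray) = 139.82 + 47.402 = 187.222 mcg/mL·h
F = (AUC_ev/D_ev)/(AUC_iv/D_iv) = (187.222/150)/(511/100) = 1.24815/5.11 = 0.2443

F = 0.24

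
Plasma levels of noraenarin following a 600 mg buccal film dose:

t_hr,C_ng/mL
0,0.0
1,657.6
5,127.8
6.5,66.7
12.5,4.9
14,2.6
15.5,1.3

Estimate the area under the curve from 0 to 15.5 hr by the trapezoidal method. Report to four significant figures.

Trapezoidal AUC_0→15.5:
  [0→1]: (0.0+657.6)/2 × 1 = 328.8
  [1→5]: (657.6+127.8)/2 × 4 = 1570.8
  [5→6.5]: (127.8+66.7)/2 × 1.5 = 145.875
  [6.5→12.5]: (66.7+4.9)/2 × 6 = 214.8
  [12.5→14]: (4.9+2.6)/2 × 1.5 = 5.625
  [14→15.5]: (2.6+1.3)/2 × 1.5 = 2.925
  Sum = 2268.825 ng/mL·hr

AUC = 2269 ng/mL·hr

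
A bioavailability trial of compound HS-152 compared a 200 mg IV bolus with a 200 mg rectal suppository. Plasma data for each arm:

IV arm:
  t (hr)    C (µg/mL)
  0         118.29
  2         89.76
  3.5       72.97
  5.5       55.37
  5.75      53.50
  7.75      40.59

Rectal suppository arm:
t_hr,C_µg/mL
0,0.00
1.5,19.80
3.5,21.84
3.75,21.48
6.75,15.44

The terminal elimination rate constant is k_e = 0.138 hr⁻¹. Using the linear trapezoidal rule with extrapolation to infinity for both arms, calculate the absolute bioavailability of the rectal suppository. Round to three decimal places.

F = 0.266

Trapezoidal AUC_0→7.75 (IV):
  [0→2]: (118.29+89.76)/2 × 2 = 208.05
  [2→3.5]: (89.76+72.97)/2 × 1.5 = 122.0475
  [3.5→5.5]: (72.97+55.37)/2 × 2 = 128.34
  [5.5→5.75]: (55.37+53.50)/2 × 0.25 = 13.60875
  [5.75→7.75]: (53.50+40.59)/2 × 2 = 94.09
  Sum = 566.13625 µg/mL·hr
IV tail: 40.59/0.138 = 294.130; AUC_iv,0→∞ = 566.13625 + 294.130 = 860.26625 µg/mL·hr
Trapezoidal AUC_0→6.75 (rectal suppository):
  [0→1.5]: (0.00+19.80)/2 × 1.5 = 14.85
  [1.5→3.5]: (19.80+21.84)/2 × 2 = 41.64
  [3.5→3.75]: (21.84+21.48)/2 × 0.25 = 5.415
  [3.75→6.75]: (21.48+15.44)/2 × 3 = 55.38
  Sum = 117.285 µg/mL·hr
rectal suppository tail: 15.44/0.138 = 111.884; AUC_ev,0→∞ = 117.285 + 111.884 = 229.169 µg/mL·hr
F = (AUC_ev/D_ev)/(AUC_iv/D_iv) = (229.169/200)/(860.26625/200) = 1.145845/4.30133 = 0.2664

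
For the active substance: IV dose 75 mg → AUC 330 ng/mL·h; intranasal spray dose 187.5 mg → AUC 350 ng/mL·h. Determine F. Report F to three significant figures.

F = (AUC_ev / D_ev) / (AUC_iv / D_iv)
  = (350/187.5) / (330/75)
  = 1.86667 / 4.4 = 0.4242

F = 0.424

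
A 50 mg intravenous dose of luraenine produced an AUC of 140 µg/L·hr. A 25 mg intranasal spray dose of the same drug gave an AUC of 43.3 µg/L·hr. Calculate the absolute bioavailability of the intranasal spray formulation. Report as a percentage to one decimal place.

F = 61.9%

F = (AUC_ev / D_ev) / (AUC_iv / D_iv)
  = (43.3/25) / (140/50)
  = 1.732 / 2.8 = 0.6186
  = 61.86%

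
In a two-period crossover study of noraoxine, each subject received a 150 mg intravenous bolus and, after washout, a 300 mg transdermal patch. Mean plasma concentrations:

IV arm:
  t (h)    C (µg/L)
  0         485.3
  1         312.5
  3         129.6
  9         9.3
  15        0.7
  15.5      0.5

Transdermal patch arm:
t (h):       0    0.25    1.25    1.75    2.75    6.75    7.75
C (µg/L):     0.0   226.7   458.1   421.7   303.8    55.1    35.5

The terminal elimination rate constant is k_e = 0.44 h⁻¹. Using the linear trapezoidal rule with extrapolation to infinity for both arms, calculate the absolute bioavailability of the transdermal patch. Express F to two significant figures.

Trapezoidal AUC_0→15.5 (IV):
  [0→1]: (485.3+312.5)/2 × 1 = 398.9
  [1→3]: (312.5+129.6)/2 × 2 = 442.1
  [3→9]: (129.6+9.3)/2 × 6 = 416.7
  [9→15]: (9.3+0.7)/2 × 6 = 30.0
  [15→15.5]: (0.7+0.5)/2 × 0.5 = 0.3
  Sum = 1288.0 µg/L·h
IV tail: 0.5/0.44 = 1.136; AUC_iv,0→∞ = 1288.0 + 1.136 = 1289.136 µg/L·h
Trapezoidal AUC_0→7.75 (transdermal patch):
  [0→0.25]: (0.0+226.7)/2 × 0.25 = 28.3375
  [0.25→1.25]: (226.7+458.1)/2 × 1 = 342.4
  [1.25→1.75]: (458.1+421.7)/2 × 0.5 = 219.95
  [1.75→2.75]: (421.7+303.8)/2 × 1 = 362.75
  [2.75→6.75]: (303.8+55.1)/2 × 4 = 717.8
  [6.75→7.75]: (55.1+35.5)/2 × 1 = 45.3
  Sum = 1716.5375 µg/L·h
transdermal patch tail: 35.5/0.44 = 80.682; AUC_ev,0→∞ = 1716.5375 + 80.682 = 1797.2195 µg/L·h
F = (AUC_ev/D_ev)/(AUC_iv/D_iv) = (1797.2195/300)/(1289.136/150) = 5.99073/8.59424 = 0.6971

F = 0.70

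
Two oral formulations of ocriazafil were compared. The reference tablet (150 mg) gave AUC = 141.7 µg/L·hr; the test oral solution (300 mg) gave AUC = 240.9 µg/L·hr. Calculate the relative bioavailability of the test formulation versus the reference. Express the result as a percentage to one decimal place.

F_rel = (AUC_test/D_test) / (AUC_ref/D_ref)
      = (240.9/300) / (141.7/150)
      = 0.803 / 0.944667 = 0.8500 = 85.00%

F_rel = 85.0%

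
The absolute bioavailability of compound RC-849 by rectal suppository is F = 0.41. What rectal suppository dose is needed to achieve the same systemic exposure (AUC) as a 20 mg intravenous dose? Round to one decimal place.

D_rectal = 48.8 mg

For equal systemic exposure: F × D_ev = D_iv
D_ev = D_iv / F = 20 / 0.41 = 48.7805 mg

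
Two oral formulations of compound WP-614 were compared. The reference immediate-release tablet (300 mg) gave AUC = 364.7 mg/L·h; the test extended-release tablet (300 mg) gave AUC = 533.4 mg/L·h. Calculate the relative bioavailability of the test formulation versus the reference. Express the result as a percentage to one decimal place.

F_rel = 146.3%

F_rel = (AUC_test/D_test) / (AUC_ref/D_ref)
      = (533.4/300) / (364.7/300)
      = 1.778 / 1.21567 = 1.4626 = 146.26%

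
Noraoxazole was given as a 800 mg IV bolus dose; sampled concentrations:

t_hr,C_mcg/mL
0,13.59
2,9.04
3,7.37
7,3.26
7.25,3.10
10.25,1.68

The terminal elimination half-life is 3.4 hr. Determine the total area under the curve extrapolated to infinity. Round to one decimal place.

AUC = 68.3 mcg/mL·hr

Trapezoidal AUC_0→10.25:
  [0→2]: (13.59+9.04)/2 × 2 = 22.63
  [2→3]: (9.04+7.37)/2 × 1 = 8.205
  [3→7]: (7.37+3.26)/2 × 4 = 21.26
  [7→7.25]: (3.26+3.10)/2 × 0.25 = 0.795
  [7.25→10.25]: (3.10+1.68)/2 × 3 = 7.17
  Sum = 60.06 mcg/mL·hr
k_e = ln2 / t½ = 0.693147 / 3.4 = 0.2039 hr^-1
Extrapolated tail: C_last / k_e = 1.68 / 0.2039 = 8.239
AUC_0→∞ = 60.06 + 8.239 = 68.299 mcg/mL·hr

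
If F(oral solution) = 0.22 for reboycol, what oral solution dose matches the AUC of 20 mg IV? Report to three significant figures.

D_oral = 90.9 mg

For equal systemic exposure: F × D_ev = D_iv
D_ev = D_iv / F = 20 / 0.22 = 90.9091 mg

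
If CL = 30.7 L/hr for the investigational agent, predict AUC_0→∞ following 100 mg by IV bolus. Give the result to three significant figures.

AUC_0→∞ = Dose_iv / CL
        = 100 / 30.7 = 3.25733 mg/L·hr

AUC = 3.26 mg/L·hr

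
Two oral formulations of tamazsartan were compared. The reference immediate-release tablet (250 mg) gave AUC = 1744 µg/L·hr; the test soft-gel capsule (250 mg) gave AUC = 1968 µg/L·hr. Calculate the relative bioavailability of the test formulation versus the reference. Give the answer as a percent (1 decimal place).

F_rel = (AUC_test/D_test) / (AUC_ref/D_ref)
      = (1968/250) / (1744/250)
      = 7.872 / 6.976 = 1.1284 = 112.84%

F_rel = 112.8%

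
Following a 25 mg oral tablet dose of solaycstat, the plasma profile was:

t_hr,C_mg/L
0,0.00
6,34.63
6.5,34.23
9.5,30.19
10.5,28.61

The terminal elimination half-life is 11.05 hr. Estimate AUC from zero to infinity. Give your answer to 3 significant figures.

AUC = 703 mg/L·hr

Trapezoidal AUC_0→10.5:
  [0→6]: (0.00+34.63)/2 × 6 = 103.89
  [6→6.5]: (34.63+34.23)/2 × 0.5 = 17.215
  [6.5→9.5]: (34.23+30.19)/2 × 3 = 96.63
  [9.5→10.5]: (30.19+28.61)/2 × 1 = 29.4
  Sum = 247.135 mg/L·hr
k_e = ln2 / t½ = 0.693147 / 11.05 = 0.0627 hr^-1
Extrapolated tail: C_last / k_e = 28.61 / 0.0627 = 456.300
AUC_0→∞ = 247.135 + 456.300 = 703.435 mg/L·hr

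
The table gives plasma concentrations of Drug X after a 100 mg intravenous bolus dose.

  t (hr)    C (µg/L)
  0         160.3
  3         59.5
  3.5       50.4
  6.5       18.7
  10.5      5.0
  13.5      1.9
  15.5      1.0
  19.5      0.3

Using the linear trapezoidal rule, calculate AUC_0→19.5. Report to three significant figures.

AUC = 524 µg/L·hr

Trapezoidal AUC_0→19.5:
  [0→3]: (160.3+59.5)/2 × 3 = 329.7
  [3→3.5]: (59.5+50.4)/2 × 0.5 = 27.475
  [3.5→6.5]: (50.4+18.7)/2 × 3 = 103.65
  [6.5→10.5]: (18.7+5.0)/2 × 4 = 47.4
  [10.5→13.5]: (5.0+1.9)/2 × 3 = 10.35
  [13.5→15.5]: (1.9+1.0)/2 × 2 = 2.9
  [15.5→19.5]: (1.0+0.3)/2 × 4 = 2.6
  Sum = 524.075 µg/L·hr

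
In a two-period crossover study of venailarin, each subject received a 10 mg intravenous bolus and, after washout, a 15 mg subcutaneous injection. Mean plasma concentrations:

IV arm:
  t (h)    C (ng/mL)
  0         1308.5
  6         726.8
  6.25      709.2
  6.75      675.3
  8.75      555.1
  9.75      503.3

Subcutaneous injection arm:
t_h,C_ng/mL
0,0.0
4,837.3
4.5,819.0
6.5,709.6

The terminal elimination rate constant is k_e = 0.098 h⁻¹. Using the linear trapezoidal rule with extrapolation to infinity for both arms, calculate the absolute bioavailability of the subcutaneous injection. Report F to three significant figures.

Trapezoidal AUC_0→9.75 (IV):
  [0→6]: (1308.5+726.8)/2 × 6 = 6105.9
  [6→6.25]: (726.8+709.2)/2 × 0.25 = 179.5
  [6.25→6.75]: (709.2+675.3)/2 × 0.5 = 346.125
  [6.75→8.75]: (675.3+555.1)/2 × 2 = 1230.4
  [8.75→9.75]: (555.1+503.3)/2 × 1 = 529.2
  Sum = 8391.125 ng/mL·h
IV tail: 503.3/0.098 = 5135.714; AUC_iv,0→∞ = 8391.125 + 5135.714 = 13526.839 ng/mL·h
Trapezoidal AUC_0→6.5 (subcutaneous injection):
  [0→4]: (0.0+837.3)/2 × 4 = 1674.6
  [4→4.5]: (837.3+819.0)/2 × 0.5 = 414.075
  [4.5→6.5]: (819.0+709.6)/2 × 2 = 1528.6
  Sum = 3617.275 ng/mL·h
subcutaneous injection tail: 709.6/0.098 = 7240.816; AUC_ev,0→∞ = 3617.275 + 7240.816 = 10858.091 ng/mL·h
F = (AUC_ev/D_ev)/(AUC_iv/D_iv) = (10858.091/15)/(13526.839/10) = 723.873/1352.6839 = 0.5351

F = 0.535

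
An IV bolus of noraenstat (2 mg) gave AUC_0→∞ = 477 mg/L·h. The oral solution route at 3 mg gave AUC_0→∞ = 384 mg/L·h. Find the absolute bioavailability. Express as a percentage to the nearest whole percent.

F = 54%

F = (AUC_ev / D_ev) / (AUC_iv / D_iv)
  = (384/3) / (477/2)
  = 128 / 238.5 = 0.5367
  = 53.67%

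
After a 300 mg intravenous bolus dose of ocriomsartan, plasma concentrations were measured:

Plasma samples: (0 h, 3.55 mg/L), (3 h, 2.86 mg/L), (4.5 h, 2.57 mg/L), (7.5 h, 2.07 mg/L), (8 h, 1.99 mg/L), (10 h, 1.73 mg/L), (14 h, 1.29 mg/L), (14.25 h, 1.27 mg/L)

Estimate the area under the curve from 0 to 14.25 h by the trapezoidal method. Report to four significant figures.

Trapezoidal AUC_0→14.25:
  [0→3]: (3.55+2.86)/2 × 3 = 9.615
  [3→4.5]: (2.86+2.57)/2 × 1.5 = 4.0725
  [4.5→7.5]: (2.57+2.07)/2 × 3 = 6.96
  [7.5→8]: (2.07+1.99)/2 × 0.5 = 1.015
  [8→10]: (1.99+1.73)/2 × 2 = 3.72
  [10→14]: (1.73+1.29)/2 × 4 = 6.04
  [14→14.25]: (1.29+1.27)/2 × 0.25 = 0.32
  Sum = 31.7425 mg/L·h

AUC = 31.74 mg/L·h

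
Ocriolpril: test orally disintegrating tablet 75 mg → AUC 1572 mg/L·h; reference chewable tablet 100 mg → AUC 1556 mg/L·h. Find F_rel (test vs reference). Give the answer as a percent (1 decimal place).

F_rel = (AUC_test/D_test) / (AUC_ref/D_ref)
      = (1572/75) / (1556/100)
      = 20.96 / 15.56 = 1.3470 = 134.70%

F_rel = 134.7%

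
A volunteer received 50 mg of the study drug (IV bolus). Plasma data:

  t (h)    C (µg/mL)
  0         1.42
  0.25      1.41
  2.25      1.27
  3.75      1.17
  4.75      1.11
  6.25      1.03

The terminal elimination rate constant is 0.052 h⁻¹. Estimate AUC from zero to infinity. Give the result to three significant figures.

AUC = 27.4 µg/mL·h

Trapezoidal AUC_0→6.25:
  [0→0.25]: (1.42+1.41)/2 × 0.25 = 0.35375
  [0.25→2.25]: (1.41+1.27)/2 × 2 = 2.68
  [2.25→3.75]: (1.27+1.17)/2 × 1.5 = 1.83
  [3.75→4.75]: (1.17+1.11)/2 × 1 = 1.14
  [4.75→6.25]: (1.11+1.03)/2 × 1.5 = 1.605
  Sum = 7.60875 µg/mL·h
Extrapolated tail: C_last / k_e = 1.03 / 0.052 = 19.808
AUC_0→∞ = 7.60875 + 19.808 = 27.41675 µg/mL·h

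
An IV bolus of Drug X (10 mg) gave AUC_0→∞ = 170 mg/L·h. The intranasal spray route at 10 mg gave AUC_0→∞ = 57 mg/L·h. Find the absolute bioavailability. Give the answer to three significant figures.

F = 0.335

F = (AUC_ev / D_ev) / (AUC_iv / D_iv)
  = (57/10) / (170/10)
  = 5.7 / 17 = 0.3353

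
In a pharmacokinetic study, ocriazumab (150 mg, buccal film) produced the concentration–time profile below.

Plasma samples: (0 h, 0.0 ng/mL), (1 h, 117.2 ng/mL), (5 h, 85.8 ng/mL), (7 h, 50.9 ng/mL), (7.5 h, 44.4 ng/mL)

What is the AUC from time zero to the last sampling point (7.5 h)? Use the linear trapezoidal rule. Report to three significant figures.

Trapezoidal AUC_0→7.5:
  [0→1]: (0.0+117.2)/2 × 1 = 58.6
  [1→5]: (117.2+85.8)/2 × 4 = 406.0
  [5→7]: (85.8+50.9)/2 × 2 = 136.7
  [7→7.5]: (50.9+44.4)/2 × 0.5 = 23.825
  Sum = 625.125 ng/mL·h

AUC = 625 ng/mL·h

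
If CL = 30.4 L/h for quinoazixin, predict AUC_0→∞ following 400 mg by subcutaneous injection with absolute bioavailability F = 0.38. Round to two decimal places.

AUC = 5.00 mg/L·h

AUC_0→∞ = F × Dose / CL
        = 0.38 × 400 / 30.4 = 5 mg/L·h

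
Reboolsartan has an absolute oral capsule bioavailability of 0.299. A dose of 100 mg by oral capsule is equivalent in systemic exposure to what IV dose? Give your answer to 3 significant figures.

Systemic exposure from an extravascular dose = F × D_ev, so the equivalent IV dose is F × D_ev.
D_iv = F × D_ev = 0.299 × 100 = 29.9 mg

D_iv = 29.9 mg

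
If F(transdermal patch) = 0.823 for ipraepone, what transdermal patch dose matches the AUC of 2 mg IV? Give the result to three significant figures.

D_transdermal = 2.43 mg

For equal systemic exposure: F × D_ev = D_iv
D_ev = D_iv / F = 2 / 0.823 = 2.43013 mg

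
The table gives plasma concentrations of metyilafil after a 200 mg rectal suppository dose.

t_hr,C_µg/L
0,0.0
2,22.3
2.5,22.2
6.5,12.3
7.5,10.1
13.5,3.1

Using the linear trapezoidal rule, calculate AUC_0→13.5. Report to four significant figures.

AUC = 153.2 µg/L·hr

Trapezoidal AUC_0→13.5:
  [0→2]: (0.0+22.3)/2 × 2 = 22.3
  [2→2.5]: (22.3+22.2)/2 × 0.5 = 11.125
  [2.5→6.5]: (22.2+12.3)/2 × 4 = 69.0
  [6.5→7.5]: (12.3+10.1)/2 × 1 = 11.2
  [7.5→13.5]: (10.1+3.1)/2 × 6 = 39.6
  Sum = 153.225 µg/L·hr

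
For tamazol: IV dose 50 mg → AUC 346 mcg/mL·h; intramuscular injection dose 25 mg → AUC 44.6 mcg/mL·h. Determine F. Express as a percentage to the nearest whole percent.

F = 26%

F = (AUC_ev / D_ev) / (AUC_iv / D_iv)
  = (44.6/25) / (346/50)
  = 1.784 / 6.92 = 0.2578
  = 25.78%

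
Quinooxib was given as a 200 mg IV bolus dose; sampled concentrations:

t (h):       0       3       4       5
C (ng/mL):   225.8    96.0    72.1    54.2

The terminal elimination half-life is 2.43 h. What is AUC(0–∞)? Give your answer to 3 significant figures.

Trapezoidal AUC_0→5:
  [0→3]: (225.8+96.0)/2 × 3 = 482.7
  [3→4]: (96.0+72.1)/2 × 1 = 84.05
  [4→5]: (72.1+54.2)/2 × 1 = 63.15
  Sum = 629.9 ng/mL·h
k_e = ln2 / t½ = 0.693147 / 2.43 = 0.2852 h^-1
Extrapolated tail: C_last / k_e = 54.2 / 0.2852 = 190.042
AUC_0→∞ = 629.9 + 190.042 = 819.942 ng/mL·h

AUC = 820 ng/mL·h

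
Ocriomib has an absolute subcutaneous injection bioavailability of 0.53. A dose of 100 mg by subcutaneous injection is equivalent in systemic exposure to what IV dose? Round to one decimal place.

Systemic exposure from an extravascular dose = F × D_ev, so the equivalent IV dose is F × D_ev.
D_iv = F × D_ev = 0.53 × 100 = 53 mg

D_iv = 53.0 mg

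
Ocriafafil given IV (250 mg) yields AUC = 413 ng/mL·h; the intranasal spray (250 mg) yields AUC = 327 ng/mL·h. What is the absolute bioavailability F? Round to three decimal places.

F = (AUC_ev / D_ev) / (AUC_iv / D_iv)
  = (327/250) / (413/250)
  = 1.308 / 1.652 = 0.7918

F = 0.792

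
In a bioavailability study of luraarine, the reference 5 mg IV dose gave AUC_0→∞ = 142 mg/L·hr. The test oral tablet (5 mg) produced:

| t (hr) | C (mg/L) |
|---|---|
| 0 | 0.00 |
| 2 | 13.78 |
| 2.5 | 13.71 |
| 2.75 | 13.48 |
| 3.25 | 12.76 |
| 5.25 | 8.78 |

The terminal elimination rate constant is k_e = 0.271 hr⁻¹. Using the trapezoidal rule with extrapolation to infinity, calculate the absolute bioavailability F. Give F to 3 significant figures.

Trapezoidal AUC_0→5.25 (oral tablet):
  [0→2]: (0.00+13.78)/2 × 2 = 13.78
  [2→2.5]: (13.78+13.71)/2 × 0.5 = 6.8725
  [2.5→2.75]: (13.71+13.48)/2 × 0.25 = 3.39875
  [2.75→3.25]: (13.48+12.76)/2 × 0.5 = 6.56
  [3.25→5.25]: (12.76+8.78)/2 × 2 = 21.54
  Sum = 52.15125 mg/L·hr
Tail: C_last/k_e = 8.78/0.271 = 32.399
AUC_0→∞ (oral tablet) = 52.15125 + 32.399 = 84.55025 mg/L·hr
F = (AUC_ev/D_ev)/(AUC_iv/D_iv) = (84.55025/5)/(142/5) = 16.91005/28.4 = 0.5954

F = 0.595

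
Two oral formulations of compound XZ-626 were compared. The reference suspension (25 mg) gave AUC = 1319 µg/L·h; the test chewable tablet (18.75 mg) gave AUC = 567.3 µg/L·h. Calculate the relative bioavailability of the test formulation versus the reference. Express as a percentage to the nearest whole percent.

F_rel = 57%

F_rel = (AUC_test/D_test) / (AUC_ref/D_ref)
      = (567.3/18.75) / (1319/25)
      = 30.256 / 52.76 = 0.5735 = 57.35%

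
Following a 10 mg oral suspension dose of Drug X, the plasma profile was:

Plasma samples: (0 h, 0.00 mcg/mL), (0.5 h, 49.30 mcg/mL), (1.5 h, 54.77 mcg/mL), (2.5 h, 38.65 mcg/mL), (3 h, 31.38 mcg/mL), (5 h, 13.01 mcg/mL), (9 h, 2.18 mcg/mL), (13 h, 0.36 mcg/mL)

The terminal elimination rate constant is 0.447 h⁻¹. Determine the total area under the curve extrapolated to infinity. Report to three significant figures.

Trapezoidal AUC_0→13:
  [0→0.5]: (0.00+49.30)/2 × 0.5 = 12.325
  [0.5→1.5]: (49.30+54.77)/2 × 1 = 52.035
  [1.5→2.5]: (54.77+38.65)/2 × 1 = 46.71
  [2.5→3]: (38.65+31.38)/2 × 0.5 = 17.5075
  [3→5]: (31.38+13.01)/2 × 2 = 44.39
  [5→9]: (13.01+2.18)/2 × 4 = 30.38
  [9→13]: (2.18+0.36)/2 × 4 = 5.08
  Sum = 208.4275 mcg/mL·h
Extrapolated tail: C_last / k_e = 0.36 / 0.447 = 0.805
AUC_0→∞ = 208.4275 + 0.805 = 209.2325 mcg/mL·h

AUC = 209 mcg/mL·h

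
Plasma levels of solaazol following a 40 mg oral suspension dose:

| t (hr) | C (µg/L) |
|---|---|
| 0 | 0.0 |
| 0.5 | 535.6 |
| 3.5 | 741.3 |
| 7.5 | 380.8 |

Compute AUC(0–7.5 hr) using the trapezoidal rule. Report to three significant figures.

AUC = 4290 µg/L·hr

Trapezoidal AUC_0→7.5:
  [0→0.5]: (0.0+535.6)/2 × 0.5 = 133.9
  [0.5→3.5]: (535.6+741.3)/2 × 3 = 1915.35
  [3.5→7.5]: (741.3+380.8)/2 × 4 = 2244.2
  Sum = 4293.45 µg/L·hr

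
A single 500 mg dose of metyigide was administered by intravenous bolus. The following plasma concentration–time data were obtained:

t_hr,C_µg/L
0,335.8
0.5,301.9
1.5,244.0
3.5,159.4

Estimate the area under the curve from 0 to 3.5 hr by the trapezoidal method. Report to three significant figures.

Trapezoidal AUC_0→3.5:
  [0→0.5]: (335.8+301.9)/2 × 0.5 = 159.425
  [0.5→1.5]: (301.9+244.0)/2 × 1 = 272.95
  [1.5→3.5]: (244.0+159.4)/2 × 2 = 403.4
  Sum = 835.775 µg/L·hr

AUC = 836 µg/L·hr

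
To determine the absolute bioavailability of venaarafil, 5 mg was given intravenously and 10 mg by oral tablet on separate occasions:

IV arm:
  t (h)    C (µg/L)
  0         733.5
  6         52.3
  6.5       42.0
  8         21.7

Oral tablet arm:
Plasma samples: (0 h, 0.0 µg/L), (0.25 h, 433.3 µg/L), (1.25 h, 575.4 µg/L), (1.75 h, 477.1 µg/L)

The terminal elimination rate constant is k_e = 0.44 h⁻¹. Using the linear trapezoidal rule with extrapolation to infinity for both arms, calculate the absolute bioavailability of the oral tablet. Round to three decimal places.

Trapezoidal AUC_0→8 (IV):
  [0→6]: (733.5+52.3)/2 × 6 = 2357.4
  [6→6.5]: (52.3+42.0)/2 × 0.5 = 23.575
  [6.5→8]: (42.0+21.7)/2 × 1.5 = 47.775
  Sum = 2428.75 µg/L·h
IV tail: 21.7/0.44 = 49.318; AUC_iv,0→∞ = 2428.75 + 49.318 = 2478.068 µg/L·h
Trapezoidal AUC_0→1.75 (oral tablet):
  [0→0.25]: (0.0+433.3)/2 × 0.25 = 54.1625
  [0.25→1.25]: (433.3+575.4)/2 × 1 = 504.35
  [1.25→1.75]: (575.4+477.1)/2 × 0.5 = 263.125
  Sum = 821.6375 µg/L·h
oral tablet tail: 477.1/0.44 = 1084.318; AUC_ev,0→∞ = 821.6375 + 1084.318 = 1905.9555 µg/L·h
F = (AUC_ev/D_ev)/(AUC_iv/D_iv) = (1905.9555/10)/(2478.068/5) = 190.59555/495.6136 = 0.3846

F = 0.385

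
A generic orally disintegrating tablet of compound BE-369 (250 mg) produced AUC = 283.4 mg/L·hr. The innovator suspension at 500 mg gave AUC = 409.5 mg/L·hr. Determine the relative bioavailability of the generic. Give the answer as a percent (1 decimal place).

F_rel = 138.4%

F_rel = (AUC_test/D_test) / (AUC_ref/D_ref)
      = (283.4/250) / (409.5/500)
      = 1.1336 / 0.819 = 1.3841 = 138.41%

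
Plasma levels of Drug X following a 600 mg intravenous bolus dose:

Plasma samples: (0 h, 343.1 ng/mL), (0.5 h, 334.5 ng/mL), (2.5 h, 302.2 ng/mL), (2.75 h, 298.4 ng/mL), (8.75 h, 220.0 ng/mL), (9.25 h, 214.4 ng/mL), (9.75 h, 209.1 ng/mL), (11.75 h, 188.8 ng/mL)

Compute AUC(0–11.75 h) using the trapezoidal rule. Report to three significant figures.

Trapezoidal AUC_0→11.75:
  [0→0.5]: (343.1+334.5)/2 × 0.5 = 169.4
  [0.5→2.5]: (334.5+302.2)/2 × 2 = 636.7
  [2.5→2.75]: (302.2+298.4)/2 × 0.25 = 75.075
  [2.75→8.75]: (298.4+220.0)/2 × 6 = 1555.2
  [8.75→9.25]: (220.0+214.4)/2 × 0.5 = 108.6
  [9.25→9.75]: (214.4+209.1)/2 × 0.5 = 105.875
  [9.75→11.75]: (209.1+188.8)/2 × 2 = 397.9
  Sum = 3048.75 ng/mL·h

AUC = 3050 ng/mL·h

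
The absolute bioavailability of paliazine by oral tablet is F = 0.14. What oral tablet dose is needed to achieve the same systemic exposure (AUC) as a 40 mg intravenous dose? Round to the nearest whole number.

D_oral = 286 mg

For equal systemic exposure: F × D_ev = D_iv
D_ev = D_iv / F = 40 / 0.14 = 285.714 mg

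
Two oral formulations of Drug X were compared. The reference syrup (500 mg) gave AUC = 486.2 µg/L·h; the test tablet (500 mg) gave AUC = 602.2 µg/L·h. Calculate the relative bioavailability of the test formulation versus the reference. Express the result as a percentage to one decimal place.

F_rel = (AUC_test/D_test) / (AUC_ref/D_ref)
      = (602.2/500) / (486.2/500)
      = 1.2044 / 0.9724 = 1.2386 = 123.86%

F_rel = 123.9%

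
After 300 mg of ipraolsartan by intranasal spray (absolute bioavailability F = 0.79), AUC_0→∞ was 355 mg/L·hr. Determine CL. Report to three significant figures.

CL = F × Dose / AUC_0→∞
   = 0.79 × 300 / 355 = 0.667606 L/hr

CL = 0.668 L/hr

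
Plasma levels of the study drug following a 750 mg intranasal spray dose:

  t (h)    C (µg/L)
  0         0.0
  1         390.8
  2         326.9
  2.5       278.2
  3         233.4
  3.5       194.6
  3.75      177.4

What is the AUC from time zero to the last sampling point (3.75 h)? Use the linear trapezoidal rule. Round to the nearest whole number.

Trapezoidal AUC_0→3.75:
  [0→1]: (0.0+390.8)/2 × 1 = 195.4
  [1→2]: (390.8+326.9)/2 × 1 = 358.85
  [2→2.5]: (326.9+278.2)/2 × 0.5 = 151.275
  [2.5→3]: (278.2+233.4)/2 × 0.5 = 127.9
  [3→3.5]: (233.4+194.6)/2 × 0.5 = 107.0
  [3.5→3.75]: (194.6+177.4)/2 × 0.25 = 46.5
  Sum = 986.925 µg/L·h

AUC = 987 µg/L·h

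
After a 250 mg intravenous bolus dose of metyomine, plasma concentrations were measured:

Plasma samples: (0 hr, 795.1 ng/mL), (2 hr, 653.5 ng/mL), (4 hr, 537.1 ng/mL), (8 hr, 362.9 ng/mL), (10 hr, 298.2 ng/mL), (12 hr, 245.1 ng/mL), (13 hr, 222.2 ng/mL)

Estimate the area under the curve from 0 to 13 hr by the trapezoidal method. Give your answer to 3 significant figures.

Trapezoidal AUC_0→13:
  [0→2]: (795.1+653.5)/2 × 2 = 1448.6
  [2→4]: (653.5+537.1)/2 × 2 = 1190.6
  [4→8]: (537.1+362.9)/2 × 4 = 1800.0
  [8→10]: (362.9+298.2)/2 × 2 = 661.1
  [10→12]: (298.2+245.1)/2 × 2 = 543.3
  [12→13]: (245.1+222.2)/2 × 1 = 233.65
  Sum = 5877.25 ng/mL·hr

AUC = 5880 ng/mL·hr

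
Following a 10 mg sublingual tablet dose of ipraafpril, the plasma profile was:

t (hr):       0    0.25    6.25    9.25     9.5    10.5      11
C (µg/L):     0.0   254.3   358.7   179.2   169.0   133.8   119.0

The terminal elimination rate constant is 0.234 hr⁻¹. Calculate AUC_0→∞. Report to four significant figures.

Trapezoidal AUC_0→11:
  [0→0.25]: (0.0+254.3)/2 × 0.25 = 31.7875
  [0.25→6.25]: (254.3+358.7)/2 × 6 = 1839.0
  [6.25→9.25]: (358.7+179.2)/2 × 3 = 806.85
  [9.25→9.5]: (179.2+169.0)/2 × 0.25 = 43.525
  [9.5→10.5]: (169.0+133.8)/2 × 1 = 151.4
  [10.5→11]: (133.8+119.0)/2 × 0.5 = 63.2
  Sum = 2935.7625 µg/L·hr
Extrapolated tail: C_last / k_e = 119.0 / 0.234 = 508.547
AUC_0→∞ = 2935.7625 + 508.547 = 3444.3095 µg/L·hr

AUC = 3444 µg/L·hr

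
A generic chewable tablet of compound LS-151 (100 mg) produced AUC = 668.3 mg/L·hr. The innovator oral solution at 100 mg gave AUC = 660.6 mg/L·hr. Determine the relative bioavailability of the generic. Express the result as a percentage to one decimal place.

F_rel = (AUC_test/D_test) / (AUC_ref/D_ref)
      = (668.3/100) / (660.6/100)
      = 6.683 / 6.606 = 1.0117 = 101.17%

F_rel = 101.2%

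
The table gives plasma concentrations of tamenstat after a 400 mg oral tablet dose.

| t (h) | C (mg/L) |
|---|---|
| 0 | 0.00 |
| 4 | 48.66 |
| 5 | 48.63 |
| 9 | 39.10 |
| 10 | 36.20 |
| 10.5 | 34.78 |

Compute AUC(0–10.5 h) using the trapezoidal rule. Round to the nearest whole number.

AUC = 377 mg/L·h

Trapezoidal AUC_0→10.5:
  [0→4]: (0.00+48.66)/2 × 4 = 97.32
  [4→5]: (48.66+48.63)/2 × 1 = 48.645
  [5→9]: (48.63+39.10)/2 × 4 = 175.46
  [9→10]: (39.10+36.20)/2 × 1 = 37.65
  [10→10.5]: (36.20+34.78)/2 × 0.5 = 17.745
  Sum = 376.82 mg/L·h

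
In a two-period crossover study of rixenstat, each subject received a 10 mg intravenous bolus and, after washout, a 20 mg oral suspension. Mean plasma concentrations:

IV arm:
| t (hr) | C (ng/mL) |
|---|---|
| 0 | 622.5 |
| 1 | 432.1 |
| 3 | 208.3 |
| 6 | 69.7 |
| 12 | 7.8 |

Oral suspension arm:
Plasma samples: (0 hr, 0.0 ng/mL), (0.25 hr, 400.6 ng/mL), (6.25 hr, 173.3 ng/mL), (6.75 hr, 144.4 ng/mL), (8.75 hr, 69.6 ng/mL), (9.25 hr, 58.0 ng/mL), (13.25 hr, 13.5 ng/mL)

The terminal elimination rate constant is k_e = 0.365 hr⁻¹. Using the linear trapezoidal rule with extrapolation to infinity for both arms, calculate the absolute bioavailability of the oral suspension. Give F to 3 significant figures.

Trapezoidal AUC_0→12 (IV):
  [0→1]: (622.5+432.1)/2 × 1 = 527.3
  [1→3]: (432.1+208.3)/2 × 2 = 640.4
  [3→6]: (208.3+69.7)/2 × 3 = 417.0
  [6→12]: (69.7+7.8)/2 × 6 = 232.5
  Sum = 1817.2 ng/mL·hr
IV tail: 7.8/0.365 = 21.370; AUC_iv,0→∞ = 1817.2 + 21.370 = 1838.57 ng/mL·hr
Trapezoidal AUC_0→13.25 (oral suspension):
  [0→0.25]: (0.0+400.6)/2 × 0.25 = 50.075
  [0.25→6.25]: (400.6+173.3)/2 × 6 = 1721.7
  [6.25→6.75]: (173.3+144.4)/2 × 0.5 = 79.425
  [6.75→8.75]: (144.4+69.6)/2 × 2 = 214.0
  [8.75→9.25]: (69.6+58.0)/2 × 0.5 = 31.9
  [9.25→13.25]: (58.0+13.5)/2 × 4 = 143.0
  Sum = 2240.1 ng/mL·hr
oral suspension tail: 13.5/0.365 = 36.986; AUC_ev,0→∞ = 2240.1 + 36.986 = 2277.086 ng/mL·hr
F = (AUC_ev/D_ev)/(AUC_iv/D_iv) = (2277.086/20)/(1838.57/10) = 113.8543/183.857 = 0.6193

F = 0.619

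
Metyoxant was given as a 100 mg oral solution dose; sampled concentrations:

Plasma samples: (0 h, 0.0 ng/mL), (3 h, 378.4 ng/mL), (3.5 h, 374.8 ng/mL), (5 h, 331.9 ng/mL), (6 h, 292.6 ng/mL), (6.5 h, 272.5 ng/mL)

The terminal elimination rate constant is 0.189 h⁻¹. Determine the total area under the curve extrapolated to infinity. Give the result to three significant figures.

Trapezoidal AUC_0→6.5:
  [0→3]: (0.0+378.4)/2 × 3 = 567.6
  [3→3.5]: (378.4+374.8)/2 × 0.5 = 188.3
  [3.5→5]: (374.8+331.9)/2 × 1.5 = 530.025
  [5→6]: (331.9+292.6)/2 × 1 = 312.25
  [6→6.5]: (292.6+272.5)/2 × 0.5 = 141.275
  Sum = 1739.45 ng/mL·h
Extrapolated tail: C_last / k_e = 272.5 / 0.189 = 1441.799
AUC_0→∞ = 1739.45 + 1441.799 = 3181.249 ng/mL·h

AUC = 3180 ng/mL·h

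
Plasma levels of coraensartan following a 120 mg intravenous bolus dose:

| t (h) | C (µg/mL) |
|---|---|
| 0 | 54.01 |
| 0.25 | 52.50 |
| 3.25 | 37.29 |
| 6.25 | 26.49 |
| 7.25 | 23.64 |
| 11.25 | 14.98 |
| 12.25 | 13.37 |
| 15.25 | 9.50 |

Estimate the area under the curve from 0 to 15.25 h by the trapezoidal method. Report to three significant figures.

AUC = 394 µg/mL·h

Trapezoidal AUC_0→15.25:
  [0→0.25]: (54.01+52.50)/2 × 0.25 = 13.31375
  [0.25→3.25]: (52.50+37.29)/2 × 3 = 134.685
  [3.25→6.25]: (37.29+26.49)/2 × 3 = 95.67
  [6.25→7.25]: (26.49+23.64)/2 × 1 = 25.065
  [7.25→11.25]: (23.64+14.98)/2 × 4 = 77.24
  [11.25→12.25]: (14.98+13.37)/2 × 1 = 14.175
  [12.25→15.25]: (13.37+9.50)/2 × 3 = 34.305
  Sum = 394.45375 µg/mL·h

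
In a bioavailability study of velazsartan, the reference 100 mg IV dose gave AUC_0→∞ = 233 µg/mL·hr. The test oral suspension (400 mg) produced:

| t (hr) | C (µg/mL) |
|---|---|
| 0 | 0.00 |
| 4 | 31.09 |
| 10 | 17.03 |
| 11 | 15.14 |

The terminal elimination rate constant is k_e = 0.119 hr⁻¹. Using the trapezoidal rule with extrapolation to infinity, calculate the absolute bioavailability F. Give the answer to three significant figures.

F = 0.375

Trapezoidal AUC_0→11 (oral suspension):
  [0→4]: (0.00+31.09)/2 × 4 = 62.18
  [4→10]: (31.09+17.03)/2 × 6 = 144.36
  [10→11]: (17.03+15.14)/2 × 1 = 16.085
  Sum = 222.625 µg/mL·hr
Tail: C_last/k_e = 15.14/0.119 = 127.227
AUC_0→∞ (oral suspension) = 222.625 + 127.227 = 349.852 µg/mL·hr
F = (AUC_ev/D_ev)/(AUC_iv/D_iv) = (349.852/400)/(233/100) = 0.87463/2.33 = 0.3754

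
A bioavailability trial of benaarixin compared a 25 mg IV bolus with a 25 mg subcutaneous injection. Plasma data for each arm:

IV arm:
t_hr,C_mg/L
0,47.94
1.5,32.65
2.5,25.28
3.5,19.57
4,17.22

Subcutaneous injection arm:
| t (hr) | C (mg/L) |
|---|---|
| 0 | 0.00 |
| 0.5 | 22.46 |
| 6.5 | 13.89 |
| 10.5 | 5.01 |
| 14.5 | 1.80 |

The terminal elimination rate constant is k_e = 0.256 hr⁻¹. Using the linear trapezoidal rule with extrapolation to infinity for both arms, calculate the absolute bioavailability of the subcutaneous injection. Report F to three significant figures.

Trapezoidal AUC_0→4 (IV):
  [0→1.5]: (47.94+32.65)/2 × 1.5 = 60.4425
  [1.5→2.5]: (32.65+25.28)/2 × 1 = 28.965
  [2.5→3.5]: (25.28+19.57)/2 × 1 = 22.425
  [3.5→4]: (19.57+17.22)/2 × 0.5 = 9.1975
  Sum = 121.03 mg/L·hr
IV tail: 17.22/0.256 = 67.266; AUC_iv,0→∞ = 121.03 + 67.266 = 188.296 mg/L·hr
Trapezoidal AUC_0→14.5 (subcutaneous injection):
  [0→0.5]: (0.00+22.46)/2 × 0.5 = 5.615
  [0.5→6.5]: (22.46+13.89)/2 × 6 = 109.05
  [6.5→10.5]: (13.89+5.01)/2 × 4 = 37.8
  [10.5→14.5]: (5.01+1.80)/2 × 4 = 13.62
  Sum = 166.085 mg/L·hr
subcutaneous injection tail: 1.80/0.256 = 7.031; AUC_ev,0→∞ = 166.085 + 7.031 = 173.116 mg/L·hr
F = (AUC_ev/D_ev)/(AUC_iv/D_iv) = (173.116/25)/(188.296/25) = 6.92464/7.53184 = 0.9194

F = 0.919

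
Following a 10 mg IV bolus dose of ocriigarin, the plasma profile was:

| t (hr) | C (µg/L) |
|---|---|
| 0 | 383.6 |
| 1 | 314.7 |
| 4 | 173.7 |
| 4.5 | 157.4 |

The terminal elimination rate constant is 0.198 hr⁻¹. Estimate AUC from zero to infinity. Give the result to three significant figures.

AUC = 1960 µg/L·hr

Trapezoidal AUC_0→4.5:
  [0→1]: (383.6+314.7)/2 × 1 = 349.15
  [1→4]: (314.7+173.7)/2 × 3 = 732.6
  [4→4.5]: (173.7+157.4)/2 × 0.5 = 82.775
  Sum = 1164.525 µg/L·hr
Extrapolated tail: C_last / k_e = 157.4 / 0.198 = 794.949
AUC_0→∞ = 1164.525 + 794.949 = 1959.474 µg/L·hr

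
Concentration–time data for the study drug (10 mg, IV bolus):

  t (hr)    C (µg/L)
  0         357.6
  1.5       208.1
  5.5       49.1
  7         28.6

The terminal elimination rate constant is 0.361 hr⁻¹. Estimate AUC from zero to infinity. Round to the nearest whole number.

Trapezoidal AUC_0→7:
  [0→1.5]: (357.6+208.1)/2 × 1.5 = 424.275
  [1.5→5.5]: (208.1+49.1)/2 × 4 = 514.4
  [5.5→7]: (49.1+28.6)/2 × 1.5 = 58.275
  Sum = 996.95 µg/L·hr
Extrapolated tail: C_last / k_e = 28.6 / 0.361 = 79.224
AUC_0→∞ = 996.95 + 79.224 = 1076.174 µg/L·hr

AUC = 1076 µg/L·hr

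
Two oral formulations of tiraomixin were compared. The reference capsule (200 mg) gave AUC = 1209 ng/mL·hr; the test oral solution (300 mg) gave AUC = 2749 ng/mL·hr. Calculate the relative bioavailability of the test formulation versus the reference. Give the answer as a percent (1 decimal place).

F_rel = (AUC_test/D_test) / (AUC_ref/D_ref)
      = (2749/300) / (1209/200)
      = 9.16333 / 6.045 = 1.5159 = 151.59%

F_rel = 151.6%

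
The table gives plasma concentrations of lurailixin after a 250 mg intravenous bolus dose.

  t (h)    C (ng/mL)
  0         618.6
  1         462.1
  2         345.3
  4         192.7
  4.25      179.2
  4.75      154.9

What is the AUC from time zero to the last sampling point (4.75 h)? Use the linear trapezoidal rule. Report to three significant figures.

AUC = 1610 ng/mL·h

Trapezoidal AUC_0→4.75:
  [0→1]: (618.6+462.1)/2 × 1 = 540.35
  [1→2]: (462.1+345.3)/2 × 1 = 403.7
  [2→4]: (345.3+192.7)/2 × 2 = 538.0
  [4→4.25]: (192.7+179.2)/2 × 0.25 = 46.4875
  [4.25→4.75]: (179.2+154.9)/2 × 0.5 = 83.525
  Sum = 1612.0625 ng/mL·h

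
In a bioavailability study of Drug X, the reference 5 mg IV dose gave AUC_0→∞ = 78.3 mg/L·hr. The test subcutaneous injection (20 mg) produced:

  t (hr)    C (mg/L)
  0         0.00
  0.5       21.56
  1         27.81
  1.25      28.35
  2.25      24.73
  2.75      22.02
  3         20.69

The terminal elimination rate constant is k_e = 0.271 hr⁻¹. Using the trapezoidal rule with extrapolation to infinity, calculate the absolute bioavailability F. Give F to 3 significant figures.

Trapezoidal AUC_0→3 (subcutaneous injection):
  [0→0.5]: (0.00+21.56)/2 × 0.5 = 5.39
  [0.5→1]: (21.56+27.81)/2 × 0.5 = 12.3425
  [1→1.25]: (27.81+28.35)/2 × 0.25 = 7.02
  [1.25→2.25]: (28.35+24.73)/2 × 1 = 26.54
  [2.25→2.75]: (24.73+22.02)/2 × 0.5 = 11.6875
  [2.75→3]: (22.02+20.69)/2 × 0.25 = 5.33875
  Sum = 68.31875 mg/L·hr
Tail: C_last/k_e = 20.69/0.271 = 76.347
AUC_0→∞ (subcutaneous injection) = 68.31875 + 76.347 = 144.66575 mg/L·hr
F = (AUC_ev/D_ev)/(AUC_iv/D_iv) = (144.66575/20)/(78.3/5) = 7.2332875/15.66 = 0.4619

F = 0.462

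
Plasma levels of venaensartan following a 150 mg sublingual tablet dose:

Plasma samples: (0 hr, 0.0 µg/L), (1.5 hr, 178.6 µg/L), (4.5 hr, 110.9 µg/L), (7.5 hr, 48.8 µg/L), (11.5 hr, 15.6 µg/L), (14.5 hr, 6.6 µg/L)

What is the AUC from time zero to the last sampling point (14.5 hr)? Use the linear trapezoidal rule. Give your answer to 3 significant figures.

Trapezoidal AUC_0→14.5:
  [0→1.5]: (0.0+178.6)/2 × 1.5 = 133.95
  [1.5→4.5]: (178.6+110.9)/2 × 3 = 434.25
  [4.5→7.5]: (110.9+48.8)/2 × 3 = 239.55
  [7.5→11.5]: (48.8+15.6)/2 × 4 = 128.8
  [11.5→14.5]: (15.6+6.6)/2 × 3 = 33.3
  Sum = 969.85 µg/L·hr

AUC = 970 µg/L·hr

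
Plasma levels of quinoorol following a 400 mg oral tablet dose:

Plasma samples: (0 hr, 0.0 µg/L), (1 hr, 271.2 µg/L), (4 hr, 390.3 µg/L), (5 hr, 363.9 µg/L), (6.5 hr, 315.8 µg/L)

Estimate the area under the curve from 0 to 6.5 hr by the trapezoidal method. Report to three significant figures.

Trapezoidal AUC_0→6.5:
  [0→1]: (0.0+271.2)/2 × 1 = 135.6
  [1→4]: (271.2+390.3)/2 × 3 = 992.25
  [4→5]: (390.3+363.9)/2 × 1 = 377.1
  [5→6.5]: (363.9+315.8)/2 × 1.5 = 509.775
  Sum = 2014.725 µg/L·hr

AUC = 2010 µg/L·hr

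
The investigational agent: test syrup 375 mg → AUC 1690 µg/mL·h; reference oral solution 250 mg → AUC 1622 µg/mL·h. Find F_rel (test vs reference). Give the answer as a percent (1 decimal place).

F_rel = (AUC_test/D_test) / (AUC_ref/D_ref)
      = (1690/375) / (1622/250)
      = 4.50667 / 6.488 = 0.6946 = 69.46%

F_rel = 69.5%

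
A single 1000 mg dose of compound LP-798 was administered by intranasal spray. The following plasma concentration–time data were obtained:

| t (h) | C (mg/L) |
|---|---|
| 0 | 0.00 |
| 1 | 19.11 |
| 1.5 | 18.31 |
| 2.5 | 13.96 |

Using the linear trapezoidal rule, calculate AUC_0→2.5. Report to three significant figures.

AUC = 35.0 mg/L·h

Trapezoidal AUC_0→2.5:
  [0→1]: (0.00+19.11)/2 × 1 = 9.555
  [1→1.5]: (19.11+18.31)/2 × 0.5 = 9.355
  [1.5→2.5]: (18.31+13.96)/2 × 1 = 16.135
  Sum = 35.045 mg/L·h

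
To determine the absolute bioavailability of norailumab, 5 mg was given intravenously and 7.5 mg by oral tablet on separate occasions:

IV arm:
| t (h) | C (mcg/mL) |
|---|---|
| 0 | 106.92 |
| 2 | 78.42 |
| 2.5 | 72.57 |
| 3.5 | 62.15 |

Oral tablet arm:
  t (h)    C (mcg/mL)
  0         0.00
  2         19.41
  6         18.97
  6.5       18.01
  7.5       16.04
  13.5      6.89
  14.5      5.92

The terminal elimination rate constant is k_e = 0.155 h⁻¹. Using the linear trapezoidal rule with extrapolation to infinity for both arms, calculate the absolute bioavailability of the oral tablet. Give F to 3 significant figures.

Trapezoidal AUC_0→3.5 (IV):
  [0→2]: (106.92+78.42)/2 × 2 = 185.34
  [2→2.5]: (78.42+72.57)/2 × 0.5 = 37.7475
  [2.5→3.5]: (72.57+62.15)/2 × 1 = 67.36
  Sum = 290.4475 mcg/mL·h
IV tail: 62.15/0.155 = 400.968; AUC_iv,0→∞ = 290.4475 + 400.968 = 691.4155 mcg/mL·h
Trapezoidal AUC_0→14.5 (oral tablet):
  [0→2]: (0.00+19.41)/2 × 2 = 19.41
  [2→6]: (19.41+18.97)/2 × 4 = 76.76
  [6→6.5]: (18.97+18.01)/2 × 0.5 = 9.245
  [6.5→7.5]: (18.01+16.04)/2 × 1 = 17.025
  [7.5→13.5]: (16.04+6.89)/2 × 6 = 68.79
  [13.5→14.5]: (6.89+5.92)/2 × 1 = 6.405
  Sum = 197.635 mcg/mL·h
oral tablet tail: 5.92/0.155 = 38.194; AUC_ev,0→∞ = 197.635 + 38.194 = 235.829 mcg/mL·h
F = (AUC_ev/D_ev)/(AUC_iv/D_iv) = (235.829/7.5)/(691.4155/5) = 31.4439/138.2831 = 0.2274

F = 0.227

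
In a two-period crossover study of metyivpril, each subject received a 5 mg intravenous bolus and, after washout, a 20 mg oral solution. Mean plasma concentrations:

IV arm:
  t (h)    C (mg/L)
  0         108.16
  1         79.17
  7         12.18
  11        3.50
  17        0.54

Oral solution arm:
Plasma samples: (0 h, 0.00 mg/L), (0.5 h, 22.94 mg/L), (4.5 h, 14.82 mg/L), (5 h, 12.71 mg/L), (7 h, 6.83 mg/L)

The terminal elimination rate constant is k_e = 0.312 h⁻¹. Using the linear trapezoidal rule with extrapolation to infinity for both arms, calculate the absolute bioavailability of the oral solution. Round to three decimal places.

Trapezoidal AUC_0→17 (IV):
  [0→1]: (108.16+79.17)/2 × 1 = 93.665
  [1→7]: (79.17+12.18)/2 × 6 = 274.05
  [7→11]: (12.18+3.50)/2 × 4 = 31.36
  [11→17]: (3.50+0.54)/2 × 6 = 12.12
  Sum = 411.195 mg/L·h
IV tail: 0.54/0.312 = 1.731; AUC_iv,0→∞ = 411.195 + 1.731 = 412.926 mg/L·h
Trapezoidal AUC_0→7 (oral solution):
  [0→0.5]: (0.00+22.94)/2 × 0.5 = 5.735
  [0.5→4.5]: (22.94+14.82)/2 × 4 = 75.52
  [4.5→5]: (14.82+12.71)/2 × 0.5 = 6.8825
  [5→7]: (12.71+6.83)/2 × 2 = 19.54
  Sum = 107.6775 mg/L·h
oral solution tail: 6.83/0.312 = 21.891; AUC_ev,0→∞ = 107.6775 + 21.891 = 129.5685 mg/L·h
F = (AUC_ev/D_ev)/(AUC_iv/D_iv) = (129.5685/20)/(412.926/5) = 6.478425/82.5852 = 0.0784

F = 0.078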